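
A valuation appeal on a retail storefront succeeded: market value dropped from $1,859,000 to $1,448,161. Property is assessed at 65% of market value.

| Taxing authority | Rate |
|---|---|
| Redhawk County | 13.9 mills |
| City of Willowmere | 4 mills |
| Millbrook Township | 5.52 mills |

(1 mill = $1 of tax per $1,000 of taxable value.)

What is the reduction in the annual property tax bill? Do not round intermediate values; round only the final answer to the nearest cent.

$6,254.20

Old assessed value = $1,859,000 × 0.65 = $1,208,350
New assessed value = $1,448,161 × 0.65 = $941,304.65
Combined rate = 0.0139 + 0.004 + 0.00552 = 0.02342
Old tax = $1,208,350 × 0.02342 = $28,299.557
New tax = $941,304.65 × 0.02342 = $22,045.354903
Reduction = $28,299.557 − $22,045.354903 = $6,254.202097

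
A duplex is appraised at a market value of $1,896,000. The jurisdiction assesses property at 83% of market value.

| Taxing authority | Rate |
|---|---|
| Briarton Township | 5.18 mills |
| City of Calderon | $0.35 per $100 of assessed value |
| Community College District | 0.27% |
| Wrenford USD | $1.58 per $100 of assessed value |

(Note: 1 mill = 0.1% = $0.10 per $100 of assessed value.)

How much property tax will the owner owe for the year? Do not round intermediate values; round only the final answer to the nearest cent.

$42,772.62

Assessed value = $1,896,000 × 0.83 = $1,573,680
Briarton Township: $1,573,680 × 0.00518 = $8,151.6624
City of Calderon: $1,573,680 × 0.0035 = $5,507.88
Community College District: $1,573,680 × 0.0027 = $4,248.936
Wrenford USD: $1,573,680 × 0.0158 = $24,864.144
Total = $42,772.6224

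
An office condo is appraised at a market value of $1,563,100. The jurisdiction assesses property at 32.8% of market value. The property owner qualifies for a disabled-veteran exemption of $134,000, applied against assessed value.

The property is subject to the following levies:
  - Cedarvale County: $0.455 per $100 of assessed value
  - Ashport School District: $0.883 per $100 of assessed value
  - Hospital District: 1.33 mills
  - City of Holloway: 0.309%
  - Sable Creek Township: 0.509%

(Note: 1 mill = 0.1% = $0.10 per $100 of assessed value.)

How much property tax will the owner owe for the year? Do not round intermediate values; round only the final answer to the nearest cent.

$8,668.37

Assessed value = $1,563,100 × 0.328 = $512,696.8
Taxable value = $512,696.8 − $134,000 = $378,696.8
Cedarvale County: $378,696.8 × 0.00455 = $1,723.07044
Ashport School District: $378,696.8 × 0.00883 = $3,343.892744
Hospital District: $378,696.8 × 0.00133 = $503.666744
City of Holloway: $378,696.8 × 0.00309 = $1,170.173112
Sable Creek Township: $378,696.8 × 0.00509 = $1,927.566712
Total = $8,668.369752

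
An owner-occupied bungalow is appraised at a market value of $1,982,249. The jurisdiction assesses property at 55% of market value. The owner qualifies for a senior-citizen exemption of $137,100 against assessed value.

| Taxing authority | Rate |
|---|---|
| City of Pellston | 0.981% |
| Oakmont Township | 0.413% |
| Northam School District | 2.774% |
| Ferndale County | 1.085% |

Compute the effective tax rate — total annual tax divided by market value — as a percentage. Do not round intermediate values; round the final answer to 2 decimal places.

Assessed value = $1,982,249 × 0.55 = $1,090,236.95
Taxable value = $1,090,236.95 − $137,100 = $953,136.95
City of Pellston: $953,136.95 × 0.00981 = $9,350.2734795
Oakmont Township: $953,136.95 × 0.00413 = $3,936.4556035
Northam School District: $953,136.95 × 0.02774 = $26,440.018993
Ferndale County: $953,136.95 × 0.01085 = $10,341.5359075
Total tax = $50,068.2839835
Effective rate = $50,068.2839835 ÷ $1,982,249 = 2.53% of market value

2.53%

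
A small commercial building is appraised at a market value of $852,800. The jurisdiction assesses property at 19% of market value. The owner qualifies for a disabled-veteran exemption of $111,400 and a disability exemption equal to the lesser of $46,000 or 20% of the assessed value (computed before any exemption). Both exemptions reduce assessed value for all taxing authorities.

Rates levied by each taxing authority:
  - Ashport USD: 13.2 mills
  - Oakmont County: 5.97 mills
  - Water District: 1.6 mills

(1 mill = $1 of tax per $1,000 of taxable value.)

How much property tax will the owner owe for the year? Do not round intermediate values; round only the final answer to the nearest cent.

$378.55

Assessed value = $852,800 × 0.19 = $162,032
Disability exemption = min($46,000, 20% × $162,032) = min($46,000, $32,406.4) = $32,406.4 (percentage binds)
Taxable value = $162,032 − $111,400 − $32,406.4 = $18,225.6
Ashport USD: $18,225.6 × 0.0132 = $240.57792
Oakmont County: $18,225.6 × 0.00597 = $108.806832
Water District: $18,225.6 × 0.0016 = $29.16096
Total = $378.545712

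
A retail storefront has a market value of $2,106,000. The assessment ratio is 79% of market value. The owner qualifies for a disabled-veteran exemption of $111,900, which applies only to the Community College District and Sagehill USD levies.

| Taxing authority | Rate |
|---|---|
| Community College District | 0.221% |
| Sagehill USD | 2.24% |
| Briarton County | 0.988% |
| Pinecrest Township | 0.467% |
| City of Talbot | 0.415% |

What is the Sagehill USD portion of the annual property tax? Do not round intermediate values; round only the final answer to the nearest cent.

Assessed value = $2,106,000 × 0.79 = $1,663,740
Sagehill USD taxable value = $1,663,740 − $111,900 = $1,551,840
Sagehill USD levy = $1,551,840 × 0.0224 = $34,761.216

$34,761.22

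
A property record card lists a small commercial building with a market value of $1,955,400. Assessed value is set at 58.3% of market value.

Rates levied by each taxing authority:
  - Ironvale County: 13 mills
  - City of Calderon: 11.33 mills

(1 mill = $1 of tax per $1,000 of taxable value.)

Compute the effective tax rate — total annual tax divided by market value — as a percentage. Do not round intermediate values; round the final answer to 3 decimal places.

Assessed value = $1,955,400 × 0.583 = $1,139,998.2
Ironvale County: $1,139,998.2 × 0.013 = $14,819.9766
City of Calderon: $1,139,998.2 × 0.01133 = $12,916.179606
Total tax = $27,736.156206
Effective rate = $27,736.156206 ÷ $1,955,400 = 1.418% of market value

1.418%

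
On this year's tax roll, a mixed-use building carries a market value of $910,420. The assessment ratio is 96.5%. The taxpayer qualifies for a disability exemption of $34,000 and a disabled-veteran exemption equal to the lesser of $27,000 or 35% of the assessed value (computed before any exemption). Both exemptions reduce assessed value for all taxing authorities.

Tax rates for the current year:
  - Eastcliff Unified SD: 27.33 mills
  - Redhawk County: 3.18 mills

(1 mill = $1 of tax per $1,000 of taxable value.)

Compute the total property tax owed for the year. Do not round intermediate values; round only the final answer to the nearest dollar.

$24,944

Assessed value = $910,420 × 0.965 = $878,555.3
Disabled-veteran exemption = min($27,000, 35% × $878,555.3) = min($27,000, $307,494.355) = $27,000 (dollar cap binds)
Taxable value = $878,555.3 − $34,000 − $27,000 = $817,555.3
Eastcliff Unified SD: $817,555.3 × 0.02733 = $22,343.786349
Redhawk County: $817,555.3 × 0.00318 = $2,599.825854
Total = $24,943.612203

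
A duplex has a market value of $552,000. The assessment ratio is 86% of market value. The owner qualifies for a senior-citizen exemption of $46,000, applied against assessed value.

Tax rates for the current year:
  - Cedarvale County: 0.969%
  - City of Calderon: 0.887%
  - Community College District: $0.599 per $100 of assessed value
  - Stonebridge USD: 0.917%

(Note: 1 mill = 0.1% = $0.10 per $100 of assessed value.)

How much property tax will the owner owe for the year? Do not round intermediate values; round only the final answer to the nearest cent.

Assessed value = $552,000 × 0.86 = $474,720
Taxable value = $474,720 − $46,000 = $428,720
Cedarvale County: $428,720 × 0.00969 = $4,154.2968
City of Calderon: $428,720 × 0.00887 = $3,802.7464
Community College District: $428,720 × 0.00599 = $2,568.0328
Stonebridge USD: $428,720 × 0.00917 = $3,931.3624
Total = $14,456.4384

$14,456.44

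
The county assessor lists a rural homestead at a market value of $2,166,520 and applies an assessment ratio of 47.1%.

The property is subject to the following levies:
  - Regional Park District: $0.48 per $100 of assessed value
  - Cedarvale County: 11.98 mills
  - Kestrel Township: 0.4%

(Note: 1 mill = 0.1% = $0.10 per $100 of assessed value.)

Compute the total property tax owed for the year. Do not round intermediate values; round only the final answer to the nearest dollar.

$21,205

Assessed value = $2,166,520 × 0.471 = $1,020,430.92
Regional Park District: $1,020,430.92 × 0.0048 = $4,898.068416
Cedarvale County: $1,020,430.92 × 0.01198 = $12,224.7624216
Kestrel Township: $1,020,430.92 × 0.004 = $4,081.72368
Total = $21,204.5545176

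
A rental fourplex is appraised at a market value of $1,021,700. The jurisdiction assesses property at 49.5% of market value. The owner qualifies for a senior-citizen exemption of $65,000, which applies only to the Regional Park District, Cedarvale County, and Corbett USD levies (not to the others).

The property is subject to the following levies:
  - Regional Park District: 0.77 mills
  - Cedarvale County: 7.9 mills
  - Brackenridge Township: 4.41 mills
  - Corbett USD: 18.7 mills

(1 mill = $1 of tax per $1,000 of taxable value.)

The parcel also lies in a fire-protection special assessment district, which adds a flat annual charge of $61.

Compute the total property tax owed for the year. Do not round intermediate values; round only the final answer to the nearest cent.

$14,354.41

Assessed value = $1,021,700 × 0.495 = $505,741.5
Regional Park District: ($505,741.5 − $65,000) × 0.00077 = $440,741.5 × 0.00077 = $339.370955
Cedarvale County: ($505,741.5 − $65,000) × 0.0079 = $440,741.5 × 0.0079 = $3,481.85785
Brackenridge Township: $505,741.5 × 0.00441 = $2,230.320015
Corbett USD: ($505,741.5 − $65,000) × 0.0187 = $440,741.5 × 0.0187 = $8,241.86605
Levies subtotal = $14,293.41487
Total = $14,293.41487 + $61 = $14,354.41487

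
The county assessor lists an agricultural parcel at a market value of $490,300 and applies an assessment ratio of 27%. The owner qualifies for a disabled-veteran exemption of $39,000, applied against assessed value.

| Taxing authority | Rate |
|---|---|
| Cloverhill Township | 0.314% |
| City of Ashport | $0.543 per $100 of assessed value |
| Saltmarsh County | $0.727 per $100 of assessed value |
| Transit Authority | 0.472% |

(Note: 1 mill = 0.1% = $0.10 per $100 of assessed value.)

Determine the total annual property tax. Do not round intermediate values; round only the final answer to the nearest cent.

$1,919.91

Assessed value = $490,300 × 0.27 = $132,381
Taxable value = $132,381 − $39,000 = $93,381
Cloverhill Township: $93,381 × 0.00314 = $293.21634
City of Ashport: $93,381 × 0.00543 = $507.05883
Saltmarsh County: $93,381 × 0.00727 = $678.87987
Transit Authority: $93,381 × 0.00472 = $440.75832
Total = $1,919.91336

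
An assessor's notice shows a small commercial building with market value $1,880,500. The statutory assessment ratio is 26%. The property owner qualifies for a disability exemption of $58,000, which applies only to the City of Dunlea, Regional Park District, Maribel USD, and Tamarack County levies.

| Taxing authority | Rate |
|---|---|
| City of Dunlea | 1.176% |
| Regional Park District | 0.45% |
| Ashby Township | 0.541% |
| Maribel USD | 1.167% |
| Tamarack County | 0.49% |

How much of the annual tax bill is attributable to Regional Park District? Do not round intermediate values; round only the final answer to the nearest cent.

Assessed value = $1,880,500 × 0.26 = $488,930
Regional Park District taxable value = $488,930 − $58,000 = $430,930
Regional Park District levy = $430,930 × 0.0045 = $1,939.185

$1,939.19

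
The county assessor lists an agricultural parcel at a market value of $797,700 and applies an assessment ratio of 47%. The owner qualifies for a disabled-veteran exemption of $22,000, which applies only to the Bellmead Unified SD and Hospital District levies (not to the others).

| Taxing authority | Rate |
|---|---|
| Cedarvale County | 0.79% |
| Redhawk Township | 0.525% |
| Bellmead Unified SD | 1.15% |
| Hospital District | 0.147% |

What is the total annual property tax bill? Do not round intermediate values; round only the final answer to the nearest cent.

Assessed value = $797,700 × 0.47 = $374,919
Cedarvale County: $374,919 × 0.0079 = $2,961.8601
Redhawk Township: $374,919 × 0.00525 = $1,968.32475
Bellmead Unified SD: ($374,919 − $22,000) × 0.0115 = $352,919 × 0.0115 = $4,058.5685
Hospital District: ($374,919 − $22,000) × 0.00147 = $352,919 × 0.00147 = $518.79093
Total = $9,507.54428

$9,507.54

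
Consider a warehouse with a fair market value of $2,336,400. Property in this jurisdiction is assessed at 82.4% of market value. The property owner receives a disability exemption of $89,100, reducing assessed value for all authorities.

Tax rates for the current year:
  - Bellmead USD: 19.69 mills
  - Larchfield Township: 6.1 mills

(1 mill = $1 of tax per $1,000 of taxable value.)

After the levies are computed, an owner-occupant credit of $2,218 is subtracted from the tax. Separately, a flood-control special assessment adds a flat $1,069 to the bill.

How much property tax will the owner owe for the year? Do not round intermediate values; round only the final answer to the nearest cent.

Assessed value = $2,336,400 × 0.824 = $1,925,193.6
Taxable value = $1,925,193.6 − $89,100 = $1,836,093.6
Bellmead USD: $1,836,093.6 × 0.01969 = $36,152.682984
Larchfield Township: $1,836,093.6 × 0.0061 = $11,200.17096
Levies subtotal = $47,352.853944
After credit = $47,352.853944 − $2,218 = $45,134.853944
Total = $45,134.853944 + $1,069 = $46,203.853944

$46,203.85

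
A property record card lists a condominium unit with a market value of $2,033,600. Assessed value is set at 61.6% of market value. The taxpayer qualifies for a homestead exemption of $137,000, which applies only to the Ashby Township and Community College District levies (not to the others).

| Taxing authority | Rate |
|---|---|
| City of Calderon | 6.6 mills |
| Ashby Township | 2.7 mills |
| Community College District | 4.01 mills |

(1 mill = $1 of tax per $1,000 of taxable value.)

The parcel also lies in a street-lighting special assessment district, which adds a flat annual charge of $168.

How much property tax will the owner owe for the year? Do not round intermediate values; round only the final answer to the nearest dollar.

$15,922

Assessed value = $2,033,600 × 0.616 = $1,252,697.6
City of Calderon: $1,252,697.6 × 0.0066 = $8,267.80416
Ashby Township: ($1,252,697.6 − $137,000) × 0.0027 = $1,115,697.6 × 0.0027 = $3,012.38352
Community College District: ($1,252,697.6 − $137,000) × 0.00401 = $1,115,697.6 × 0.00401 = $4,473.947376
Levies subtotal = $15,754.135056
Total = $15,754.135056 + $168 = $15,922.135056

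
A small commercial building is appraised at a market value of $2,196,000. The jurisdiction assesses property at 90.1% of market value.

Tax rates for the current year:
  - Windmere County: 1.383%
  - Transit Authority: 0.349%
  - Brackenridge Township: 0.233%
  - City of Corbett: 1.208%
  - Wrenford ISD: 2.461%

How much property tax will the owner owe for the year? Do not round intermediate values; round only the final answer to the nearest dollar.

$111,474

Assessed value = $2,196,000 × 0.901 = $1,978,596
Windmere County: $1,978,596 × 0.01383 = $27,363.98268
Transit Authority: $1,978,596 × 0.00349 = $6,905.30004
Brackenridge Township: $1,978,596 × 0.00233 = $4,610.12868
City of Corbett: $1,978,596 × 0.01208 = $23,901.43968
Wrenford ISD: $1,978,596 × 0.02461 = $48,693.24756
Total = $27,363.98268 + $6,905.30004 + $4,610.12868 + $23,901.43968 + $48,693.24756 = $111,474.09864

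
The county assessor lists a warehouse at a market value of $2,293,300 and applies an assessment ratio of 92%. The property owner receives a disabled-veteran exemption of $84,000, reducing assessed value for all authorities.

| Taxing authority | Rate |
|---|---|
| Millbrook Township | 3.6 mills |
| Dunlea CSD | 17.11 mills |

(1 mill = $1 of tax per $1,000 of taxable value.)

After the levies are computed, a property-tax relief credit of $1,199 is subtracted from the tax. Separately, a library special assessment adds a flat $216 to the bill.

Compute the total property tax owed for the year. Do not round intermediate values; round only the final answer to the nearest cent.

$40,972.06

Assessed value = $2,293,300 × 0.92 = $2,109,836
Taxable value = $2,109,836 − $84,000 = $2,025,836
Millbrook Township: $2,025,836 × 0.0036 = $7,293.0096
Dunlea CSD: $2,025,836 × 0.01711 = $34,662.05396
Levies subtotal = $41,955.06356
After credit = $41,955.06356 − $1,199 = $40,756.06356
Total = $40,756.06356 + $216 = $40,972.06356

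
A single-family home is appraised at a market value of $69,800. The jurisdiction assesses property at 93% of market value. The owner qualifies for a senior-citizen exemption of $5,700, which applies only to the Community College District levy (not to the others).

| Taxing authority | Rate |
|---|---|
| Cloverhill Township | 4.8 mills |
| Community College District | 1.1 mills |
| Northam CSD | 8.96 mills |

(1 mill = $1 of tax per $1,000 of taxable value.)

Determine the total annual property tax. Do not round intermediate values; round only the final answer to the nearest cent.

Assessed value = $69,800 × 0.93 = $64,914
Cloverhill Township: $64,914 × 0.0048 = $311.5872
Community College District: ($64,914 − $5,700) × 0.0011 = $59,214 × 0.0011 = $65.1354
Northam CSD: $64,914 × 0.00896 = $581.62944
Total = $958.35204

$958.35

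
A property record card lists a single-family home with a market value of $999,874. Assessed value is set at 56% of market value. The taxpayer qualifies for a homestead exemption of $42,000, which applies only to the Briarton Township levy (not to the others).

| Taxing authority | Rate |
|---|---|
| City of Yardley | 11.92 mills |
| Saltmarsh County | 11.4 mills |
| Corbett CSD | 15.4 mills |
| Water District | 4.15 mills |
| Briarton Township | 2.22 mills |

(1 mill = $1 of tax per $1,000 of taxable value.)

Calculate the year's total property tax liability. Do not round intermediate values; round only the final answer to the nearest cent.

$25,153.98

Assessed value = $999,874 × 0.56 = $559,929.44
City of Yardley: $559,929.44 × 0.01192 = $6,674.3589248
Saltmarsh County: $559,929.44 × 0.0114 = $6,383.195616
Corbett CSD: $559,929.44 × 0.0154 = $8,622.913376
Water District: $559,929.44 × 0.00415 = $2,323.707176
Briarton Township: ($559,929.44 − $42,000) × 0.00222 = $517,929.44 × 0.00222 = $1,149.8033568
Total = $25,153.9784496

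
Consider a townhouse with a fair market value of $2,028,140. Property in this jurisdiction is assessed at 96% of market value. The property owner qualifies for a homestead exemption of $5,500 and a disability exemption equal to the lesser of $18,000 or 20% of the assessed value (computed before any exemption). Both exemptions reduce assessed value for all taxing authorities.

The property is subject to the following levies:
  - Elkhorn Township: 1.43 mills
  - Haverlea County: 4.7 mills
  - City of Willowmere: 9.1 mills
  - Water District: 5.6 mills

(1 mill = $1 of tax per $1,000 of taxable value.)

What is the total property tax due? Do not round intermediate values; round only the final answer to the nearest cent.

Assessed value = $2,028,140 × 0.96 = $1,947,014.4
Disability exemption = min($18,000, 20% × $1,947,014.4) = min($18,000, $389,402.88) = $18,000 (dollar cap binds)
Taxable value = $1,947,014.4 − $5,500 − $18,000 = $1,923,514.4
Elkhorn Township: $1,923,514.4 × 0.00143 = $2,750.625592
Haverlea County: $1,923,514.4 × 0.0047 = $9,040.51768
City of Willowmere: $1,923,514.4 × 0.0091 = $17,503.98104
Water District: $1,923,514.4 × 0.0056 = $10,771.68064
Total = $40,066.804952

$40,066.80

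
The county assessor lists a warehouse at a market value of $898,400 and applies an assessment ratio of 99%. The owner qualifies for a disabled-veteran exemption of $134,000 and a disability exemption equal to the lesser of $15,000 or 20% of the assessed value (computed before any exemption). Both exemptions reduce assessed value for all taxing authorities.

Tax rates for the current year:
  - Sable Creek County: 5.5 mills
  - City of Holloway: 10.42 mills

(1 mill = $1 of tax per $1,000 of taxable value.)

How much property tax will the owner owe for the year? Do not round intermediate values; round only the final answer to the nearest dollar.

$11,787

Assessed value = $898,400 × 0.99 = $889,416
Disability exemption = min($15,000, 20% × $889,416) = min($15,000, $177,883.2) = $15,000 (dollar cap binds)
Taxable value = $889,416 − $134,000 − $15,000 = $740,416
Sable Creek County: $740,416 × 0.0055 = $4,072.288
City of Holloway: $740,416 × 0.01042 = $7,715.13472
Total = $11,787.42272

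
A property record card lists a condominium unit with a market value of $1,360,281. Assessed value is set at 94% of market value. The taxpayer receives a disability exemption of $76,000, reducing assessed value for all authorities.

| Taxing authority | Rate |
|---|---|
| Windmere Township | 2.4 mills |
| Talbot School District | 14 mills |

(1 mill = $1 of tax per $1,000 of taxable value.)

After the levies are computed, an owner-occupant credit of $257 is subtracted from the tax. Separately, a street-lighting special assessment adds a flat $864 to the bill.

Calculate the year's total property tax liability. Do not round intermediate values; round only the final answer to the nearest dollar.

$20,331

Assessed value = $1,360,281 × 0.94 = $1,278,664.14
Taxable value = $1,278,664.14 − $76,000 = $1,202,664.14
Windmere Township: $1,202,664.14 × 0.0024 = $2,886.393936
Talbot School District: $1,202,664.14 × 0.014 = $16,837.29796
Levies subtotal = $19,723.691896
After credit = $19,723.691896 − $257 = $19,466.691896
Total = $19,466.691896 + $864 = $20,330.691896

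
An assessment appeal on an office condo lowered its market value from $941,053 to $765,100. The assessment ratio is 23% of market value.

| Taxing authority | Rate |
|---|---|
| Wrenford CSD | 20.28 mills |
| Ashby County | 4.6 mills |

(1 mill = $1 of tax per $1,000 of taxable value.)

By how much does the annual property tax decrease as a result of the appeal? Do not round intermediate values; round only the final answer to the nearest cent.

Old assessed value = $941,053 × 0.23 = $216,442.19
New assessed value = $765,100 × 0.23 = $175,973
Combined rate = 0.02028 + 0.0046 = 0.02488
Old tax = $216,442.19 × 0.02488 = $5,385.0816872
New tax = $175,973 × 0.02488 = $4,378.20824
Reduction = $5,385.0816872 − $4,378.20824 = $1,006.8734472

$1,006.87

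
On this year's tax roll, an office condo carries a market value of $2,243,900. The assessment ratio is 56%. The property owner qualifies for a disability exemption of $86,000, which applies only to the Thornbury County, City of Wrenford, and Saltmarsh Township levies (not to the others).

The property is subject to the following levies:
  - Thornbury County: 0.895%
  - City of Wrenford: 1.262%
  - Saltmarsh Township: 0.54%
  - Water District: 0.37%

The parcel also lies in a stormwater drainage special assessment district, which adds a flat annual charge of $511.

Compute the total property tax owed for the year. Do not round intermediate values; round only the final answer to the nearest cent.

Assessed value = $2,243,900 × 0.56 = $1,256,584
Thornbury County: ($1,256,584 − $86,000) × 0.00895 = $1,170,584 × 0.00895 = $10,476.7268
City of Wrenford: ($1,256,584 − $86,000) × 0.01262 = $1,170,584 × 0.01262 = $14,772.77008
Saltmarsh Township: ($1,256,584 − $86,000) × 0.0054 = $1,170,584 × 0.0054 = $6,321.1536
Water District: $1,256,584 × 0.0037 = $4,649.3608
Levies subtotal = $36,220.01128
Total = $36,220.01128 + $511 = $36,731.01128

$36,731.01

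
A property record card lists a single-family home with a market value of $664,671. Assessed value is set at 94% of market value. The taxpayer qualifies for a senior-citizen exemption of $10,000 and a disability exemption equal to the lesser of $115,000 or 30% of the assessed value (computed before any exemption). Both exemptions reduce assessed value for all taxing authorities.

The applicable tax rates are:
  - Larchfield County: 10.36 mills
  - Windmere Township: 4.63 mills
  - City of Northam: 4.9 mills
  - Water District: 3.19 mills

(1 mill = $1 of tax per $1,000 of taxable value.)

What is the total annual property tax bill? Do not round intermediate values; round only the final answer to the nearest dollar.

Assessed value = $664,671 × 0.94 = $624,790.74
Disability exemption = min($115,000, 30% × $624,790.74) = min($115,000, $187,437.222) = $115,000 (dollar cap binds)
Taxable value = $624,790.74 − $10,000 − $115,000 = $499,790.74
Larchfield County: $499,790.74 × 0.01036 = $5,177.8320664
Windmere Township: $499,790.74 × 0.00463 = $2,314.0311262
City of Northam: $499,790.74 × 0.0049 = $2,448.974626
Water District: $499,790.74 × 0.00319 = $1,594.3324606
Total = $11,535.1702792

$11,535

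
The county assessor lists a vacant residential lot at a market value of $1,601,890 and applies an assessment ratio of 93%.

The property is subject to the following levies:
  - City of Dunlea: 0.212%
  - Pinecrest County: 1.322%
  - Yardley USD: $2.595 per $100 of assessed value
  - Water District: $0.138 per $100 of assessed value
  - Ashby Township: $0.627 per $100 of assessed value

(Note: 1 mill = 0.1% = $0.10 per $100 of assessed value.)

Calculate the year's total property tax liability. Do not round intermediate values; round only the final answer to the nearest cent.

$72,908.74

Assessed value = $1,601,890 × 0.93 = $1,489,757.7
City of Dunlea: $1,489,757.7 × 0.00212 = $3,158.286324
Pinecrest County: $1,489,757.7 × 0.01322 = $19,694.596794
Yardley USD: $1,489,757.7 × 0.02595 = $38,659.212315
Water District: $1,489,757.7 × 0.00138 = $2,055.865626
Ashby Township: $1,489,757.7 × 0.00627 = $9,340.780779
Total = $72,908.741838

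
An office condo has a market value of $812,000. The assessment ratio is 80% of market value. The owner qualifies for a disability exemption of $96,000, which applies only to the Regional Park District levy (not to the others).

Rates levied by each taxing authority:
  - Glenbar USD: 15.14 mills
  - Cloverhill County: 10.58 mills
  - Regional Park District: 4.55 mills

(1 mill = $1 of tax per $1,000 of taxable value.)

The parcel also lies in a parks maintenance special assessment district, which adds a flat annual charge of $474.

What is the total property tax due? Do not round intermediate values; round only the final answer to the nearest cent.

$19,700.59

Assessed value = $812,000 × 0.8 = $649,600
Glenbar USD: $649,600 × 0.01514 = $9,834.944
Cloverhill County: $649,600 × 0.01058 = $6,872.768
Regional Park District: ($649,600 − $96,000) × 0.00455 = $553,600 × 0.00455 = $2,518.88
Levies subtotal = $19,226.592
Total = $19,226.592 + $474 = $19,700.592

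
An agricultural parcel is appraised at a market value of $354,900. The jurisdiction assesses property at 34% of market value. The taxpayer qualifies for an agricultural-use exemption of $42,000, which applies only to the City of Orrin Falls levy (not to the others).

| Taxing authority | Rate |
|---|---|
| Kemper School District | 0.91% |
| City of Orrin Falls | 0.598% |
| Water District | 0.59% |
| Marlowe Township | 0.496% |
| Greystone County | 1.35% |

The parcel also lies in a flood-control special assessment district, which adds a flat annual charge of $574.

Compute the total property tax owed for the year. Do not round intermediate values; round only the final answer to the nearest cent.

Assessed value = $354,900 × 0.34 = $120,666
Kemper School District: $120,666 × 0.0091 = $1,098.0606
City of Orrin Falls: ($120,666 − $42,000) × 0.00598 = $78,666 × 0.00598 = $470.42268
Water District: $120,666 × 0.0059 = $711.9294
Marlowe Township: $120,666 × 0.00496 = $598.50336
Greystone County: $120,666 × 0.0135 = $1,628.991
Levies subtotal = $4,507.90704
Total = $4,507.90704 + $574 = $5,081.90704

$5,081.91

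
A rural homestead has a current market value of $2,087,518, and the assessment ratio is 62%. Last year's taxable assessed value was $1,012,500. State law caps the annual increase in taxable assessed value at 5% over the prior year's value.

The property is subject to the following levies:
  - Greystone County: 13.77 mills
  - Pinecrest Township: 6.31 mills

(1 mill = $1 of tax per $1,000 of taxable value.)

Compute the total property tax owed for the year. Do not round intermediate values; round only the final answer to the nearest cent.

$21,347.55

Uncapped assessed value = $2,087,518 × 0.62 = $1,294,261.16
Cap limit = $1,012,500 × 1.05 = $1,063,125
Taxable assessed value = min($1,294,261.16, $1,063,125) = $1,063,125 (cap binds)
Greystone County: $1,063,125 × 0.01377 = $14,639.23125
Pinecrest Township: $1,063,125 × 0.00631 = $6,708.31875
Total = $21,347.55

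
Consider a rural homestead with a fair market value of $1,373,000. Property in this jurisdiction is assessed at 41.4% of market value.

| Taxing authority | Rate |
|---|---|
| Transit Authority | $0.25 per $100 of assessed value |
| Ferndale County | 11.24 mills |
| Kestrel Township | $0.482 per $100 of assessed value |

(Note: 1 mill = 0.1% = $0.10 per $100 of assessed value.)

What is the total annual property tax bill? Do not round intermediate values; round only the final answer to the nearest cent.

$10,549.91

Assessed value = $1,373,000 × 0.414 = $568,422
Transit Authority: $568,422 × 0.0025 = $1,421.055
Ferndale County: $568,422 × 0.01124 = $6,389.06328
Kestrel Township: $568,422 × 0.00482 = $2,739.79404
Total = $10,549.91232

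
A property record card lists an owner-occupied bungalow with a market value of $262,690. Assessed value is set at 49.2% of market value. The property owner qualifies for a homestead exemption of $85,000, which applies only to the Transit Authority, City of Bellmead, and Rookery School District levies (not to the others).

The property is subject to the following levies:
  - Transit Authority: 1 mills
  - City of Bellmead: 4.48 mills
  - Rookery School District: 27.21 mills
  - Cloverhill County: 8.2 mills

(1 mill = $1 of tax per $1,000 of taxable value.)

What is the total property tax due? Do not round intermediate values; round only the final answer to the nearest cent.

$2,506.12

Assessed value = $262,690 × 0.492 = $129,243.48
Transit Authority: ($129,243.48 − $85,000) × 0.001 = $44,243.48 × 0.001 = $44.24348
City of Bellmead: ($129,243.48 − $85,000) × 0.00448 = $44,243.48 × 0.00448 = $198.2107904
Rookery School District: ($129,243.48 − $85,000) × 0.02721 = $44,243.48 × 0.02721 = $1,203.8650908
Cloverhill County: $129,243.48 × 0.0082 = $1,059.796536
Total = $2,506.1158972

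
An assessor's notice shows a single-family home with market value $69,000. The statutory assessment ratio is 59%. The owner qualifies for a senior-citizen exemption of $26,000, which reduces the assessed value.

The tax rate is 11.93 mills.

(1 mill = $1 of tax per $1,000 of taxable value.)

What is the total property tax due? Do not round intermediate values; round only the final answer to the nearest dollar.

$175

Assessed value = $69,000 × 0.59 = $40,710
Taxable value = $40,710 − $26,000 = $14,710
Tax = $14,710 × 0.01193 = $175.4903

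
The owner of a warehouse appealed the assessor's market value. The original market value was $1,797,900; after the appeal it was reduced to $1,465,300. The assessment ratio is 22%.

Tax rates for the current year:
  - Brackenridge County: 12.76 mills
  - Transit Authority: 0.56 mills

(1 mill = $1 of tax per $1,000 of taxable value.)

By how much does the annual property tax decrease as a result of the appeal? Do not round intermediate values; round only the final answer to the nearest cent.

$974.65

Old assessed value = $1,797,900 × 0.22 = $395,538
New assessed value = $1,465,300 × 0.22 = $322,366
Combined rate = 0.01276 + 0.00056 = 0.01332
Old tax = $395,538 × 0.01332 = $5,268.56616
New tax = $322,366 × 0.01332 = $4,293.91512
Reduction = $5,268.56616 − $4,293.91512 = $974.65104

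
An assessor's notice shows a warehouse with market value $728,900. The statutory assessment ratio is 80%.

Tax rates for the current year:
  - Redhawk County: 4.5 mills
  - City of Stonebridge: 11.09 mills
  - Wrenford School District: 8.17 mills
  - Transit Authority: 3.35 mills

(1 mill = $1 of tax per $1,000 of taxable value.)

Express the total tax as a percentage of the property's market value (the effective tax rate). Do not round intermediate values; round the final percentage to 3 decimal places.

2.169%

Assessed value = $728,900 × 0.8 = $583,120
Redhawk County: $583,120 × 0.0045 = $2,624.04
City of Stonebridge: $583,120 × 0.01109 = $6,466.8008
Wrenford School District: $583,120 × 0.00817 = $4,764.0904
Transit Authority: $583,120 × 0.00335 = $1,953.452
Total tax = $15,808.3832
Effective rate = $15,808.3832 ÷ $728,900 = 2.169% of market value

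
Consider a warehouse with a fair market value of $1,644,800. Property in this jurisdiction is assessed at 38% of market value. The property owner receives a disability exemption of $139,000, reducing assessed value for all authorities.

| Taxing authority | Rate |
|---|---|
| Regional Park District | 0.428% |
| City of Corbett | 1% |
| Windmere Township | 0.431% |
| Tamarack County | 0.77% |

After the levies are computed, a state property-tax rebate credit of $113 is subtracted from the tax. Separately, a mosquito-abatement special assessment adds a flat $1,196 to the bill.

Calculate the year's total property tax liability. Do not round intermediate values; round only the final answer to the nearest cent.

Assessed value = $1,644,800 × 0.38 = $625,024
Taxable value = $625,024 − $139,000 = $486,024
Regional Park District: $486,024 × 0.00428 = $2,080.18272
City of Corbett: $486,024 × 0.01 = $4,860.24
Windmere Township: $486,024 × 0.00431 = $2,094.76344
Tamarack County: $486,024 × 0.0077 = $3,742.3848
Levies subtotal = $12,777.57096
After credit = $12,777.57096 − $113 = $12,664.57096
Total = $12,664.57096 + $1,196 = $13,860.57096

$13,860.57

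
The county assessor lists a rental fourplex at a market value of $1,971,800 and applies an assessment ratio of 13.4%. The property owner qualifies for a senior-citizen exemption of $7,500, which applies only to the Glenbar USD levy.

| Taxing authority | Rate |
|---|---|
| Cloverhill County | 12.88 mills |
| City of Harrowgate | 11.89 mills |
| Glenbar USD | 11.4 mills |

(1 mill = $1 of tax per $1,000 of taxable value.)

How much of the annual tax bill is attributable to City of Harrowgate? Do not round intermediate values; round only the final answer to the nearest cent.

$3,141.59

Assessed value = $1,971,800 × 0.134 = $264,221.2
City of Harrowgate taxable value = $264,221.2 (exemption does not apply)
City of Harrowgate levy = $264,221.2 × 0.01189 = $3,141.590068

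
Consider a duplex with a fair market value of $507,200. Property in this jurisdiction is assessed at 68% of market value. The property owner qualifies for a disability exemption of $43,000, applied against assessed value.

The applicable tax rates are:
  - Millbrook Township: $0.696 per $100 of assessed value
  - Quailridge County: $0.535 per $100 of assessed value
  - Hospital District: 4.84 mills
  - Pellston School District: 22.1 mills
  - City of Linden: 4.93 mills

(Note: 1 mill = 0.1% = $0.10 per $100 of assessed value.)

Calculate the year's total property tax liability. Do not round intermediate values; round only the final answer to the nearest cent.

$13,337.77

Assessed value = $507,200 × 0.68 = $344,896
Taxable value = $344,896 − $43,000 = $301,896
Millbrook Township: $301,896 × 0.00696 = $2,101.19616
Quailridge County: $301,896 × 0.00535 = $1,615.1436
Hospital District: $301,896 × 0.00484 = $1,461.17664
Pellston School District: $301,896 × 0.0221 = $6,671.9016
City of Linden: $301,896 × 0.00493 = $1,488.34728
Total = $13,337.76528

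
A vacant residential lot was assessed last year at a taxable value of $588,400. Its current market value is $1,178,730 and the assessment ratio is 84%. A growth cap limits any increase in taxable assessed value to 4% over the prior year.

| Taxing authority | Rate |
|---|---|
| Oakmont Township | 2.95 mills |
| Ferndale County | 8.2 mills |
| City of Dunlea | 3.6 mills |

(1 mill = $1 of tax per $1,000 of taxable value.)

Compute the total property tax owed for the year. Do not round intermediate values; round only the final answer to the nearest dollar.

Uncapped assessed value = $1,178,730 × 0.84 = $990,133.2
Cap limit = $588,400 × 1.04 = $611,936
Taxable assessed value = min($990,133.2, $611,936) = $611,936 (cap binds)
Oakmont Township: $611,936 × 0.00295 = $1,805.2112
Ferndale County: $611,936 × 0.0082 = $5,017.8752
City of Dunlea: $611,936 × 0.0036 = $2,202.9696
Total = $9,026.056

$9,026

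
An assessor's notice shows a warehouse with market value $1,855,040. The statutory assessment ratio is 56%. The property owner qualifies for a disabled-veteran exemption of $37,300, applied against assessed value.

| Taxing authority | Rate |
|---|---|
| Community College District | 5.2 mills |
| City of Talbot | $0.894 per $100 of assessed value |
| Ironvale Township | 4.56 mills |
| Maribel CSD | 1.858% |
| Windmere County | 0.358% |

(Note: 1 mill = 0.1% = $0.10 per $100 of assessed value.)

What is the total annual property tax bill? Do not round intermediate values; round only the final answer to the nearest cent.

$40,922.21

Assessed value = $1,855,040 × 0.56 = $1,038,822.4
Taxable value = $1,038,822.4 − $37,300 = $1,001,522.4
Community College District: $1,001,522.4 × 0.0052 = $5,207.91648
City of Talbot: $1,001,522.4 × 0.00894 = $8,953.610256
Ironvale Township: $1,001,522.4 × 0.00456 = $4,566.942144
Maribel CSD: $1,001,522.4 × 0.01858 = $18,608.286192
Windmere County: $1,001,522.4 × 0.00358 = $3,585.450192
Total = $40,922.205264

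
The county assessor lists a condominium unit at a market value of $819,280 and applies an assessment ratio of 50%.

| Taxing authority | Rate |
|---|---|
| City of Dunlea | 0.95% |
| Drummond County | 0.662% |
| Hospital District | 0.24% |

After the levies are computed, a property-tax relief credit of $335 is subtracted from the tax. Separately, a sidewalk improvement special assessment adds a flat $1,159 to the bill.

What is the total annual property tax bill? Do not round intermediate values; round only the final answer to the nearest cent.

$8,410.53

Assessed value = $819,280 × 0.5 = $409,640
City of Dunlea: $409,640 × 0.0095 = $3,891.58
Drummond County: $409,640 × 0.00662 = $2,711.8168
Hospital District: $409,640 × 0.0024 = $983.136
Levies subtotal = $7,586.5328
After credit = $7,586.5328 − $335 = $7,251.5328
Total = $7,251.5328 + $1,159 = $8,410.5328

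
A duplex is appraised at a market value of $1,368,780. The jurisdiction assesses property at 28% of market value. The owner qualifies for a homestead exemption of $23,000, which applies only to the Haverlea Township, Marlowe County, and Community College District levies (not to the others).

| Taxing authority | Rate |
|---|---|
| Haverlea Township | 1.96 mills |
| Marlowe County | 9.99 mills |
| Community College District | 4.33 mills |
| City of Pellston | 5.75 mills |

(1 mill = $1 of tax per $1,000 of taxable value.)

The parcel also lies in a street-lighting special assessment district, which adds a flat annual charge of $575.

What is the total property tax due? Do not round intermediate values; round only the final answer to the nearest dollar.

Assessed value = $1,368,780 × 0.28 = $383,258.4
Haverlea Township: ($383,258.4 − $23,000) × 0.00196 = $360,258.4 × 0.00196 = $706.106464
Marlowe County: ($383,258.4 − $23,000) × 0.00999 = $360,258.4 × 0.00999 = $3,598.981416
Community College District: ($383,258.4 − $23,000) × 0.00433 = $360,258.4 × 0.00433 = $1,559.918872
City of Pellston: $383,258.4 × 0.00575 = $2,203.7358
Levies subtotal = $8,068.742552
Total = $8,068.742552 + $575 = $8,643.742552

$8,644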